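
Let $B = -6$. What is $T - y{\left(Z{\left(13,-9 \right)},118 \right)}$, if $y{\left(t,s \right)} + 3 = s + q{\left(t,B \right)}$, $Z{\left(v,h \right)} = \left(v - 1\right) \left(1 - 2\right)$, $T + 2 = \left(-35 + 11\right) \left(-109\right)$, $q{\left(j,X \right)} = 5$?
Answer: $2494$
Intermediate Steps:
$T = 2614$ ($T = -2 + \left(-35 + 11\right) \left(-109\right) = -2 - -2616 = -2 + 2616 = 2614$)
$Z{\left(v,h \right)} = 1 - v$ ($Z{\left(v,h \right)} = \left(-1 + v\right) \left(-1\right) = 1 - v$)
$y{\left(t,s \right)} = 2 + s$ ($y{\left(t,s \right)} = -3 + \left(s + 5\right) = -3 + \left(5 + s\right) = 2 + s$)
$T - y{\left(Z{\left(13,-9 \right)},118 \right)} = 2614 - \left(2 + 118\right) = 2614 - 120 = 2494$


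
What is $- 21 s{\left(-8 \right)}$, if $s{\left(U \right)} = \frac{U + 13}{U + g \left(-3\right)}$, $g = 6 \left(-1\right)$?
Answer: $- \frac{21}{2} \approx -10.5$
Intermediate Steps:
$g = -6$
$s{\left(U \right)} = \frac{13 + U}{18 + U}$ ($s{\left(U \right)} = \frac{U + 13}{U - -18} = \frac{13 + U}{U + 18} = \frac{13 + U}{18 + U}$)
$- 21 s{\left(-8 \right)} = - 21 \frac{13 - 8}{18 - 8} = - 21 \cdot \frac{1}{10} \cdot 5 = \left(-21\right) \frac{1}{2} = - \frac{21}{2}$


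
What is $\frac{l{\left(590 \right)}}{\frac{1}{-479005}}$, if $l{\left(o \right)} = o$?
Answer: $-282612950$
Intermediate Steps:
$\frac{l{\left(590 \right)}}{\frac{1}{-479005}} = \frac{590}{\frac{1}{-479005}} = \frac{590}{- \frac{1}{479005}} = 590 \left(-479005\right) = -282612950$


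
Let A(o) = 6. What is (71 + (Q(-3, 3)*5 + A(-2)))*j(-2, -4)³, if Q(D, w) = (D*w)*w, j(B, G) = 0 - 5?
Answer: 7250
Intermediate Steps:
j(B, G) = -5
Q(D, w) = D*w²
(71 + (Q(-3, 3)*5 + A(-2)))*j(-2, -4)³ = (71 + (-3*3²*5 + 6))*(-5)³ = (71 + (-3*9*5 + 6))*(-125) = (71 + (-27*5 + 6))*(-125) = (71 + (-135 + 6))*(-125) = (71 - 129)*(-125) = -58*(-125) = 7250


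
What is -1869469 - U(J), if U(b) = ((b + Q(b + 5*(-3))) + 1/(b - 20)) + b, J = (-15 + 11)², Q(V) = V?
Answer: -7478007/4 ≈ -1.8695e+6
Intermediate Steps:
J = 16 (J = (-4)² = 16)
U(b) = -15 + 1/(-20 + b) + 3*b (U(b) = ((b + (b + 5*(-3))) + 1/(b - 20)) + b = ((b + (b - 15)) + 1/(-20 + b)) + b = ((b + (-15 + b)) + 1/(-20 + b)) + b = ((-15 + 2*b) + 1/(-20 + b)) + b = (-15 + 1/(-20 + b) + 2*b) + b = -15 + 1/(-20 + b) + 3*b)
-1869469 - U(J) = -1869469 - (301 - 75*16 + 3*16²)/(-20 + 16) = -1869469 - (301 - 1200 + 3*256)/(-4) = -1869469 - (-1)*(301 - 1200 + 768)/4 = -1869469 - (-1)*(-131)/4 = -1869469 - 1*131/4 = -1869469 - 131/4 = -7478007/4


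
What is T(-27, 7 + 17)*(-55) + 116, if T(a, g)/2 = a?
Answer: 3086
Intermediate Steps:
T(a, g) = 2*a
T(-27, 7 + 17)*(-55) + 116 = (2*(-27))*(-55) + 116 = -54*(-55) + 116 = 2970 + 116 = 3086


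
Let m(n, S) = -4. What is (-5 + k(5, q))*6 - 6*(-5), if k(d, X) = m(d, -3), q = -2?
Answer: -24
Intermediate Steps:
k(d, X) = -4
(-5 + k(5, q))*6 - 6*(-5) = (-5 - 4)*6 - 6*(-5) = -9*6 + 30 = -54 + 30 = -24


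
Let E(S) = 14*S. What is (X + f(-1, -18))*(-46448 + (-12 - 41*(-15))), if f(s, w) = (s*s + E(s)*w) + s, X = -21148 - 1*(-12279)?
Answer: 395046365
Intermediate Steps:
X = -8869 (X = -21148 + 12279 = -8869)
f(s, w) = s + s**2 + 14*s*w (f(s, w) = (s*s + (14*s)*w) + s = (s**2 + 14*s*w) + s = s + s**2 + 14*s*w)
(X + f(-1, -18))*(-46448 + (-12 - 41*(-15))) = (-8869 - (1 - 1 + 14*(-18)))*(-46448 + (-12 - 41*(-15))) = (-8869 - (1 - 1 - 252))*(-46448 + (-12 + 615)) = (-8869 - 1*(-252))*(-46448 + 603) = (-8869 + 252)*(-45845) = -8617*(-45845) = 395046365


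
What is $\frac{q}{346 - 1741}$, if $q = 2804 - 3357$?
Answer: $\frac{553}{1395} \approx 0.39642$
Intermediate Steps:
$q = -553$
$\frac{q}{346 - 1741} = - \frac{553}{346 - 1741} = - \frac{553}{-1395} = \left(-553\right) \left(- \frac{1}{1395}\right) = \frac{553}{1395}$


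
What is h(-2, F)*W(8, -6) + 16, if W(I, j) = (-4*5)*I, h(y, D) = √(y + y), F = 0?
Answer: 16 - 320*I ≈ 16.0 - 320.0*I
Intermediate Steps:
h(y, D) = √2*√y (h(y, D) = √(2*y) = √2*√y)
W(I, j) = -20*I
h(-2, F)*W(8, -6) + 16 = (√2*√(-2))*(-20*8) + 16 = (√2*(I*√2))*(-160) + 16 = (2*I)*(-160) + 16 = -320*I + 16 = 16 - 320*I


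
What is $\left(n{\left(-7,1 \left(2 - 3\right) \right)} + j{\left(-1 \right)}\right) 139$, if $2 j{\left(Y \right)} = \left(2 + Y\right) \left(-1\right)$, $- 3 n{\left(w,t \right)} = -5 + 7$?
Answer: $- \frac{973}{6} \approx -162.17$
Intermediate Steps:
$n{\left(w,t \right)} = - \frac{2}{3}$ ($n{\left(w,t \right)} = - \frac{-5 + 7}{3} = \left(- \frac{1}{3}\right) 2 = - \frac{2}{3}$)
$j{\left(Y \right)} = -1 - \frac{Y}{2}$ ($j{\left(Y \right)} = \frac{\left(2 + Y\right) \left(-1\right)}{2} = \frac{-2 - Y}{2} = -1 - \frac{Y}{2}$)
$\left(n{\left(-7,1 \left(2 - 3\right) \right)} + j{\left(-1 \right)}\right) 139 = \left(- \frac{2}{3} - \frac{1}{2}\right) 139 = \left(- \frac{7}{6}\right) 139 = - \frac{973}{6}$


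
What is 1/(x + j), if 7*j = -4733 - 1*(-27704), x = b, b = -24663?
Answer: -7/149670 ≈ -4.6770e-5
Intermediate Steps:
x = -24663
j = 22971/7 (j = (-4733 - 1*(-27704))/7 = (-4733 + 27704)/7 = (⅐)*22971 = 22971/7 ≈ 3281.6)
1/(x + j) = 1/(-24663 + 22971/7) = 1/(-149670/7) = -7/149670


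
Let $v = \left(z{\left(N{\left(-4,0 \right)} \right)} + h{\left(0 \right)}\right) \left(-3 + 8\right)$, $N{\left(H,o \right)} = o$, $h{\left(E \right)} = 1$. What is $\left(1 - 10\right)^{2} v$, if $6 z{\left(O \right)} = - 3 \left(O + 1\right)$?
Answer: $\frac{405}{2} \approx 202.5$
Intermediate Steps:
$z{\left(O \right)} = - \frac{1}{2} - \frac{O}{2}$ ($z{\left(O \right)} = \frac{\left(-3\right) \left(O + 1\right)}{6} = \frac{\left(-3\right) \left(1 + O\right)}{6} = \frac{-3 - 3 O}{6} = - \frac{1}{2} - \frac{O}{2}$)
$v = \frac{5}{2}$ ($v = \left(\left(- \frac{1}{2} - 0\right) + 1\right) \left(-3 + 8\right) = \left(\left(- \frac{1}{2} + 0\right) + 1\right) 5 = \left(- \frac{1}{2} + 1\right) 5 = \frac{1}{2} \cdot 5 = \frac{5}{2} \approx 2.5$)
$\left(1 - 10\right)^{2} v = \left(1 - 10\right)^{2} \cdot \frac{5}{2} = \left(-9\right)^{2} \cdot \frac{5}{2} = 81 \cdot \frac{5}{2} = \frac{405}{2}$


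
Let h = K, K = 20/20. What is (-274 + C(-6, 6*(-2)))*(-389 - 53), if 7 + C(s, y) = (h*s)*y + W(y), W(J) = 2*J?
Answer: 102986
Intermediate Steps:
K = 1 (K = 20*(1/20) = 1)
h = 1
C(s, y) = -7 + 2*y + s*y (C(s, y) = -7 + ((1*s)*y + 2*y) = -7 + (s*y + 2*y) = -7 + (2*y + s*y) = -7 + 2*y + s*y)
(-274 + C(-6, 6*(-2)))*(-389 - 53) = (-274 + (-7 + 2*(6*(-2)) - 36*(-2)))*(-389 - 53) = (-274 + (-7 + 2*(-12) - 6*(-12)))*(-442) = (-274 + (-7 - 24 + 72))*(-442) = (-274 + 41)*(-442) = -233*(-442) = 102986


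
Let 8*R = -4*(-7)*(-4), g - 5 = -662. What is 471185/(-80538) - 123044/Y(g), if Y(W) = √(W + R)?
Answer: -471185/80538 + 123044*I*√671/671 ≈ -5.8505 + 4750.1*I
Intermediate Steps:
g = -657 (g = 5 - 662 = -657)
R = -14 (R = (-4*(-7)*(-4))/8 = (28*(-4))/8 = (⅛)*(-112) = -14)
Y(W) = √(-14 + W) (Y(W) = √(W - 14) = √(-14 + W))
471185/(-80538) - 123044/Y(g) = 471185/(-80538) - 123044/√(-14 - 657) = 471185*(-1/80538) - 123044*(-I*√671/671) = -471185/80538 - 123044*(-I*√671/671) = -471185/80538 - (-123044)*I*√671/671 = -471185/80538 + 123044*I*√671/671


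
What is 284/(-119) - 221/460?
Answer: -156939/54740 ≈ -2.8670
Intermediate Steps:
284/(-119) - 221/460 = 284*(-1/119) - 221*1/460 = -284/119 - 221/460 = -156939/54740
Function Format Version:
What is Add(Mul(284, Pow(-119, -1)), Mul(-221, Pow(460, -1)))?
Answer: Rational(-156939, 54740) ≈ -2.8670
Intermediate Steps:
Add(Mul(284, Pow(-119, -1)), Mul(-221, Pow(460, -1))) = Add(Mul(284, Rational(-1, 119)), Mul(-221, Rational(1, 460))) = Add(Rational(-284, 119), Rational(-221, 460)) = Rational(-156939, 54740)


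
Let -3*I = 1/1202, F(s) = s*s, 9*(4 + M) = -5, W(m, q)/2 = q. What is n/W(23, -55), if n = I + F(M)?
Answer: -36737/194724 ≈ -0.18866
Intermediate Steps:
W(m, q) = 2*q
M = -41/9 (M = -4 + (⅑)*(-5) = -4 - 5/9 = -41/9 ≈ -4.5556)
F(s) = s²
I = -1/3606 (I = -⅓/1202 = -⅓*1/1202 = -1/3606 ≈ -0.00027732)
n = 2020535/97362 (n = -1/3606 + (-41/9)² = -1/3606 + 1681/81 = 2020535/97362 ≈ 20.753)
n/W(23, -55) = 2020535/(97362*((2*(-55)))) = (2020535/97362)/(-110) = (2020535/97362)*(-1/110) = -36737/194724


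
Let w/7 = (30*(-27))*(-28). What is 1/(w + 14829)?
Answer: 1/173589 ≈ 5.7607e-6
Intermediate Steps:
w = 158760 (w = 7*((30*(-27))*(-28)) = 7*(-810*(-28)) = 7*22680 = 158760)
1/(w + 14829) = 1/(158760 + 14829) = 1/173589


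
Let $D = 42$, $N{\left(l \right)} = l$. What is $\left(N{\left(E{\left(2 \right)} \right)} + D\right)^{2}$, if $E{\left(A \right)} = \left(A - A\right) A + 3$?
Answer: $2025$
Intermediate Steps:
$E{\left(A \right)} = 3$ ($E{\left(A \right)} = 0 A + 3 = 0 + 3 = 3$)
$\left(N{\left(E{\left(2 \right)} \right)} + D\right)^{2} = \left(3 + 42\right)^{2} = 45^{2} = 2025$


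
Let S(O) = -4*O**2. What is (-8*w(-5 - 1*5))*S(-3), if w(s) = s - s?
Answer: 0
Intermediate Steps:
w(s) = 0
(-8*w(-5 - 1*5))*S(-3) = (-8*0)*(-4*(-3)**2) = 0*(-4*9) = 0*(-36) = 0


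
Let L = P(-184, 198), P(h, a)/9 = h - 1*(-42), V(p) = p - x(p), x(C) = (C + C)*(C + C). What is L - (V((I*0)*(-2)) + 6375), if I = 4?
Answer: -7653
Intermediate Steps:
x(C) = 4*C**2 (x(C) = (2*C)*(2*C) = 4*C**2)
V(p) = p - 4*p**2
P(h, a) = 378 + 9*h (P(h, a) = 9*(h - 1*(-42)) = 9*(h + 42) = 9*(42 + h) = 378 + 9*h)
L = -1278 (L = 378 + 9*(-184) = 378 - 1656 = -1278)
L - (V((I*0)*(-2)) + 6375) = -1278 - (((4*0)*(-2))*(1 - 4*4*0*(-2)) + 6375) = -1278 - ((0*(-2))*(1 - 0*(-2)) + 6375) = -1278 - (0*(1 - 4*0) + 6375) = -1278 - (0*(1 + 0) + 6375) = -1278 - (0*1 + 6375) = -1278 - (0 + 6375) = -1278 - 1*6375 = -1278 - 6375 = -7653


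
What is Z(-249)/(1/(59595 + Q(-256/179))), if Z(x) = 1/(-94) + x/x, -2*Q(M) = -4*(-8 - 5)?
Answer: 5539917/94 ≈ 58935.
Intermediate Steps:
Q(M) = -26 (Q(M) = -(-2)*(-8 - 5) = -(-2)*(-13) = -½*52 = -26)
Z(x) = 93/94 (Z(x) = 1*(-1/94) + 1 = -1/94 + 1 = 93/94)
Z(-249)/(1/(59595 + Q(-256/179))) = 93/(94*(1/(59595 - 26))) = 93/(94*(1/59569)) = (93/94)*59569 = 5539917/94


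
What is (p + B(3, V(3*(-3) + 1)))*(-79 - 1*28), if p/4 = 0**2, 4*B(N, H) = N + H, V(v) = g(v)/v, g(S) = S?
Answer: -107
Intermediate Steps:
V(v) = 1 (V(v) = v/v = 1)
B(N, H) = H/4 + N/4 (B(N, H) = (N + H)/4 = (H + N)/4 = H/4 + N/4)
p = 0 (p = 4*0**2 = 4*0 = 0)
(p + B(3, V(3*(-3) + 1)))*(-79 - 1*28) = (0 + ((1/4)*1 + (1/4)*3))*(-79 - 1*28) = (0 + (1/4 + 3/4))*(-79 - 28) = (0 + 1)*(-107) = 1*(-107) = -107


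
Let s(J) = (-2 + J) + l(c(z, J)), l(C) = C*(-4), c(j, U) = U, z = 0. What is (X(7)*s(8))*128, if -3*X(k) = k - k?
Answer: 0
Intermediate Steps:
l(C) = -4*C
s(J) = -2 - 3*J (s(J) = (-2 + J) - 4*J = -2 - 3*J)
X(k) = 0 (X(k) = -(k - k)/3 = -1/3*0 = 0)
(X(7)*s(8))*128 = (0*(-2 - 3*8))*128 = (0*(-2 - 24))*128 = (0*(-26))*128 = 0*128 = 0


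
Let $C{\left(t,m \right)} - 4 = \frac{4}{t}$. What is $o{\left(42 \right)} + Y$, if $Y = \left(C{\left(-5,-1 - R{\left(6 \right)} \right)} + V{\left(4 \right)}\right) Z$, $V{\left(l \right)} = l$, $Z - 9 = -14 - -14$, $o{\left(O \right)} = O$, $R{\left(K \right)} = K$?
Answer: $\frac{534}{5} \approx 106.8$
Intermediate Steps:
$C{\left(t,m \right)} = 4 + \frac{4}{t}$
$Z = 9$ ($Z = 9 - 0 = 9 + \left(-14 + 14\right) = 9 + 0 = 9$)
$Y = \frac{324}{5}$ ($Y = \left(\left(4 + \frac{4}{-5}\right) + 4\right) 9 = \left(\left(4 + 4 \left(- \frac{1}{5}\right)\right) + 4\right) 9 = \left(\left(4 - \frac{4}{5}\right) + 4\right) 9 = \left(\frac{16}{5} + 4\right) 9 = \frac{36}{5} \cdot 9 = \frac{324}{5} \approx 64.8$)
$o{\left(42 \right)} + Y = 42 + \frac{324}{5} = \frac{534}{5}$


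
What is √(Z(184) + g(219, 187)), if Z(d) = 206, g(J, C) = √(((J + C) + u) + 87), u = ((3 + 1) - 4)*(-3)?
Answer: √(206 + √493) ≈ 15.106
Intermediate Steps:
u = 0 (u = (4 - 4)*(-3) = 0*(-3) = 0)
g(J, C) = √(87 + C + J) (g(J, C) = √(((J + C) + 0) + 87) = √(((C + J) + 0) + 87) = √((C + J) + 87) = √(87 + C + J))
√(Z(184) + g(219, 187)) = √(206 + √(87 + 187 + 219)) = √(206 + √493)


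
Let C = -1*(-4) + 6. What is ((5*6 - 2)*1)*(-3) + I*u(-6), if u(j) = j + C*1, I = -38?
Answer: -236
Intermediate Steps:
C = 10 (C = 4 + 6 = 10)
u(j) = 10 + j (u(j) = j + 10*1 = j + 10 = 10 + j)
((5*6 - 2)*1)*(-3) + I*u(-6) = ((5*6 - 2)*1)*(-3) - 38*(10 - 6) = ((30 - 2)*1)*(-3) - 38*4 = (28*1)*(-3) - 152 = 28*(-3) - 152 = -84 - 152 = -236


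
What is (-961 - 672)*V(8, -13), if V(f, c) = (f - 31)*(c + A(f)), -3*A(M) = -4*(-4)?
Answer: -2065745/3 ≈ -6.8858e+5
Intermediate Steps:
A(M) = -16/3 (A(M) = -(-4)*(-4)/3 = -⅓*16 = -16/3)
V(f, c) = (-31 + f)*(-16/3 + c) (V(f, c) = (f - 31)*(c - 16/3) = (-31 + f)*(-16/3 + c))
(-961 - 672)*V(8, -13) = (-961 - 672)*(496/3 - 31*(-13) - 16/3*8 - 13*8) = -1633*(496/3 + 403 - 128/3 - 104) = -1633*1265/3 = -2065745/3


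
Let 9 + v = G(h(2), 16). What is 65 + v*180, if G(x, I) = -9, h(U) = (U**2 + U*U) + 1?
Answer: -3175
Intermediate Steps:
h(U) = 1 + 2*U**2 (h(U) = (U**2 + U**2) + 1 = 2*U**2 + 1 = 1 + 2*U**2)
v = -18 (v = -9 - 9 = -18)
65 + v*180 = 65 - 18*180 = 65 - 3240 = -3175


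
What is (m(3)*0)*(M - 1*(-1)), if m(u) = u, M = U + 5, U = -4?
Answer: 0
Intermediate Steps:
M = 1 (M = -4 + 5 = 1)
(m(3)*0)*(M - 1*(-1)) = (3*0)*(1 - 1*(-1)) = 0*(1 + 1) = 0*2 = 0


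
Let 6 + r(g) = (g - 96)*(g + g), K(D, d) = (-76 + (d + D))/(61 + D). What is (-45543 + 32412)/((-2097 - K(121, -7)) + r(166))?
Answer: -1194921/1923448 ≈ -0.62124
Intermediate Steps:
K(D, d) = (-76 + D + d)/(61 + D) (K(D, d) = (-76 + (D + d))/(61 + D) = (-76 + D + d)/(61 + D))
r(g) = -6 + 2*g*(-96 + g) (r(g) = -6 + (g - 96)*(g + g) = -6 + (-96 + g)*(2*g) = -6 + 2*g*(-96 + g))
(-45543 + 32412)/((-2097 - K(121, -7)) + r(166)) = (-45543 + 32412)/((-2097 - (-76 + 121 - 7)/(61 + 121)) + (-6 - 192*166 + 2*166²)) = -13131/((-2097 - 38/182) + (-6 - 31872 + 2*27556)) = -13131/((-2097 - 38/182) + (-6 - 31872 + 55112)) = -13131/((-2097 - 1*19/91) + 23234) = -13131/((-2097 - 19/91) + 23234) = -13131/(-190846/91 + 23234) = -13131/1923448/91 = -13131*91/1923448 = -1194921/1923448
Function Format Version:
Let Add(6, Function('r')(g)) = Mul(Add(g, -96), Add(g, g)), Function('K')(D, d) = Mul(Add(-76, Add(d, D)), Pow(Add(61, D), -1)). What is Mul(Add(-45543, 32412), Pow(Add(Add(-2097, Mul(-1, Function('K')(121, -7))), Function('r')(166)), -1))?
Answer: Rational(-1194921, 1923448) ≈ -0.62124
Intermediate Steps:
Function('K')(D, d) = Mul(Pow(Add(61, D), -1), Add(-76, D, d)) (Function('K')(D, d) = Mul(Add(-76, Add(D, d)), Pow(Add(61, D), -1)) = Mul(Add(-76, D, d), Pow(Add(61, D), -1)) = Mul(Pow(Add(61, D), -1), Add(-76, D, d)))
Function('r')(g) = Add(-6, Mul(2, g, Add(-96, g))) (Function('r')(g) = Add(-6, Mul(Add(g, -96), Add(g, g))) = Add(-6, Mul(Add(-96, g), Mul(2, g))) = Add(-6, Mul(2, g, Add(-96, g))))
Mul(Add(-45543, 32412), Pow(Add(Add(-2097, Mul(-1, Function('K')(121, -7))), Function('r')(166)), -1)) = Mul(Add(-45543, 32412), Pow(Add(Add(-2097, Mul(-1, Mul(Pow(Add(61, 121), -1), Add(-76, 121, -7)))), Add(-6, Mul(-192, 166), Mul(2, Pow(166, 2)))), -1)) = Mul(-13131, Pow(Add(Add(-2097, Mul(-1, Mul(Pow(182, -1), 38))), Add(-6, -31872, Mul(2, 27556))), -1)) = Mul(-13131, Pow(Add(Add(-2097, Mul(-1, Mul(Rational(1, 182), 38))), Add(-6, -31872, 55112)), -1)) = Mul(-13131, Pow(Add(Add(-2097, Mul(-1, Rational(19, 91))), 23234), -1)) = Mul(-13131, Pow(Add(Add(-2097, Rational(-19, 91)), 23234), -1)) = Mul(-13131, Pow(Add(Rational(-190846, 91), 23234), -1)) = Mul(-13131, Pow(Rational(1923448, 91), -1)) = Mul(-13131, Rational(91, 1923448)) = Rational(-1194921, 1923448)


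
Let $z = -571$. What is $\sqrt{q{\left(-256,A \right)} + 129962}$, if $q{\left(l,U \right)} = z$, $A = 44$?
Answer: $\sqrt{129391} \approx 359.71$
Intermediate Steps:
$q{\left(l,U \right)} = -571$
$\sqrt{q{\left(-256,A \right)} + 129962} = \sqrt{-571 + 129962} = \sqrt{129391}$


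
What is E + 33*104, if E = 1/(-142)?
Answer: 487343/142 ≈ 3432.0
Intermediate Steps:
E = -1/142 ≈ -0.0070423
E + 33*104 = -1/142 + 33*104 = -1/142 + 3432 = 487343/142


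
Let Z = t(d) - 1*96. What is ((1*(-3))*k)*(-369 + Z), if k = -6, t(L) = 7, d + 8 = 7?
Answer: -8244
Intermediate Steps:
d = -1 (d = -8 + 7 = -1)
Z = -89 (Z = 7 - 1*96 = 7 - 96 = -89)
((1*(-3))*k)*(-369 + Z) = ((1*(-3))*(-6))*(-369 - 89) = -3*(-6)*(-458) = 18*(-458) = -8244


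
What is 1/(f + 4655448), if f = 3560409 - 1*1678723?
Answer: 1/6537134 ≈ 1.5297e-7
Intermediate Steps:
f = 1881686 (f = 3560409 - 1678723 = 1881686)
1/(f + 4655448) = 1/(1881686 + 4655448) = 1/6537134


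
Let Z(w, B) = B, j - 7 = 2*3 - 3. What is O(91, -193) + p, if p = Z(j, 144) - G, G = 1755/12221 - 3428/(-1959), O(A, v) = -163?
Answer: -500209474/23940939 ≈ -20.893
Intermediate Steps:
j = 10 (j = 7 + (2*3 - 3) = 7 + (6 - 3) = 7 + 3 = 10)
G = 45331633/23940939 (G = 1755*(1/12221) - 3428*(-1/1959) = 1755/12221 + 3428/1959 = 45331633/23940939 ≈ 1.8935)
p = 3402163583/23940939 (p = 144 - 1*45331633/23940939 = 144 - 45331633/23940939 = 3402163583/23940939 ≈ 142.11)
O(91, -193) + p = -163 + 3402163583/23940939 = -500209474/23940939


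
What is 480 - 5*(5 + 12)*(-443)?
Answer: 38135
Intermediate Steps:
480 - 5*(5 + 12)*(-443) = 480 - 5*17*(-443) = 480 - 85*(-443) = 480 + 37655 = 38135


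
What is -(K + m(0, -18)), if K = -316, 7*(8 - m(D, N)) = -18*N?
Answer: 2480/7 ≈ 354.29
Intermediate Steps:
m(D, N) = 8 + 18*N/7 (m(D, N) = 8 - (-18)*N/7 = 8 + 18*N/7)
-(K + m(0, -18)) = -(-316 + (8 + (18/7)*(-18))) = -(-316 + (8 - 324/7)) = -(-316 - 268/7) = -1*(-2480/7) = 2480/7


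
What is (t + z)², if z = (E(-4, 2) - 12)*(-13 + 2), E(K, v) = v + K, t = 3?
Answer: 24649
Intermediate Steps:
E(K, v) = K + v
z = 154 (z = ((-4 + 2) - 12)*(-13 + 2) = (-2 - 12)*(-11) = -14*(-11) = 154)
(t + z)² = (3 + 154)² = 157² = 24649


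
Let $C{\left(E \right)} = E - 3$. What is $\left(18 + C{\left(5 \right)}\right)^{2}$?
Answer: $400$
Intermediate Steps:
$C{\left(E \right)} = -3 + E$ ($C{\left(E \right)} = E - 3 = -3 + E$)
$\left(18 + C{\left(5 \right)}\right)^{2} = \left(18 + \left(-3 + 5\right)\right)^{2} = \left(18 + 2\right)^{2} = 20^{2} = 400$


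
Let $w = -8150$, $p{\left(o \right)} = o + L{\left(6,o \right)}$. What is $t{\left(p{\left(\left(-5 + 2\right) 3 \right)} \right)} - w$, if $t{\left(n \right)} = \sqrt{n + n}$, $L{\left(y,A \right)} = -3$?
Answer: $8150 + 2 i \sqrt{6} \approx 8150.0 + 4.899 i$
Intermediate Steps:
$p{\left(o \right)} = -3 + o$ ($p{\left(o \right)} = o - 3 = -3 + o$)
$t{\left(n \right)} = \sqrt{2} \sqrt{n}$ ($t{\left(n \right)} = \sqrt{2 n} = \sqrt{2} \sqrt{n}$)
$t{\left(p{\left(\left(-5 + 2\right) 3 \right)} \right)} - w = \sqrt{2} \sqrt{-3 + \left(-5 + 2\right) 3} - -8150 = \sqrt{2} \sqrt{-3 - 9} + 8150 = \sqrt{2} \sqrt{-12} + 8150 = \sqrt{2} \cdot 2 i \sqrt{3} + 8150 = 2 i \sqrt{6} + 8150 = 8150 + 2 i \sqrt{6}$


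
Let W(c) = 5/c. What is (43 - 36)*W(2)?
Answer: 35/2 ≈ 17.500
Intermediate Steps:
(43 - 36)*W(2) = (43 - 36)*(5/2) = 7*(5*(½)) = 7*(5/2) = 35/2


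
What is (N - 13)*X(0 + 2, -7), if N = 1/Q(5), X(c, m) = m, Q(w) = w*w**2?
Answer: 11368/125 ≈ 90.944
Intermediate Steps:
Q(w) = w**3
N = 1/125 (N = 1/(5**3) = 1/125 ≈ 0.0080000)
(N - 13)*X(0 + 2, -7) = (1/125 - 13)*(-7) = -1624/125*(-7) = 11368/125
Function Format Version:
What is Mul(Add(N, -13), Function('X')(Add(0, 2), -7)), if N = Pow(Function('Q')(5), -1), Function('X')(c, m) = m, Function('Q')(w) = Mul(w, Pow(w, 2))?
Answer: Rational(11368, 125) ≈ 90.944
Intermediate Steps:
Function('Q')(w) = Pow(w, 3)
N = Rational(1, 125) (N = Pow(Pow(5, 3), -1) = Pow(125, -1) = Rational(1, 125) ≈ 0.0080000)
Mul(Add(N, -13), Function('X')(Add(0, 2), -7)) = Mul(Add(Rational(1, 125), -13), -7) = Mul(Rational(-1624, 125), -7) = Rational(11368, 125)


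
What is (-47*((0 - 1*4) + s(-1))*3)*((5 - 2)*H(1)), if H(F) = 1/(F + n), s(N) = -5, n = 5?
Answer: 1269/2 ≈ 634.50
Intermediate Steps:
H(F) = 1/(5 + F) (H(F) = 1/(F + 5) = 1/(5 + F))
(-47*((0 - 1*4) + s(-1))*3)*((5 - 2)*H(1)) = (-47*((0 - 1*4) - 5)*3)*((5 - 2)/(5 + 1)) = (-47*((0 - 4) - 5)*3)*(3/6) = (-47*(-4 - 5)*3)*(3*(⅙)) = -(-423)*3*(½) = -47*(-27)*(½) = 1269*(½) = 1269/2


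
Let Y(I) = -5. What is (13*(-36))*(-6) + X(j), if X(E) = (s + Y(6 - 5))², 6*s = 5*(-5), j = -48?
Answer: 104113/36 ≈ 2892.0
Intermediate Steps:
s = -25/6 (s = (5*(-5))/6 = (⅙)*(-25) = -25/6 ≈ -4.1667)
X(E) = 3025/36 (X(E) = (-25/6 - 5)² = (-55/6)² = 3025/36)
(13*(-36))*(-6) + X(j) = (13*(-36))*(-6) + 3025/36 = -468*(-6) + 3025/36 = 2808 + 3025/36 = 104113/36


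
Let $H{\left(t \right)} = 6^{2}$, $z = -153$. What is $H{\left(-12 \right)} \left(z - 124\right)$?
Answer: $-9972$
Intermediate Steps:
$H{\left(t \right)} = 36$
$H{\left(-12 \right)} \left(z - 124\right) = 36 \left(-153 - 124\right) = 36 \left(-277\right) = -9972$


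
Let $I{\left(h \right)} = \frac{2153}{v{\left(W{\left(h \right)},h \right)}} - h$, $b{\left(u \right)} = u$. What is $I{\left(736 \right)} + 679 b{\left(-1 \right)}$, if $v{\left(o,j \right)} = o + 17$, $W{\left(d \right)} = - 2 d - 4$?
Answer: $- \frac{2066638}{1459} \approx -1416.5$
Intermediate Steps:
$W{\left(d \right)} = -4 - 2 d$
$v{\left(o,j \right)} = 17 + o$
$I{\left(h \right)} = - h + \frac{2153}{13 - 2 h}$ ($I{\left(h \right)} = \frac{2153}{17 - \left(4 + 2 h\right)} - h = \frac{2153}{13 - 2 h} - h = - h + \frac{2153}{13 - 2 h}$)
$I{\left(736 \right)} + 679 b{\left(-1 \right)} = \frac{-2153 - 736 \left(-13 + 2 \cdot 736\right)}{-13 + 2 \cdot 736} + 679 \left(-1\right) = \frac{-2153 - 736 \left(-13 + 1472\right)}{-13 + 1472} - 679 = \frac{-2153 - 736 \cdot 1459}{1459} - 679 = \frac{-2153 - 1073824}{1459} - 679 = \frac{1}{1459} \left(-1075977\right) - 679 = - \frac{1075977}{1459} - 679 = - \frac{2066638}{1459}$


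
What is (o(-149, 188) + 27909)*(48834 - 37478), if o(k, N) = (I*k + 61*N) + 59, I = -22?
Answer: 485060184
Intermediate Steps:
o(k, N) = 59 - 22*k + 61*N (o(k, N) = (-22*k + 61*N) + 59 = 59 - 22*k + 61*N)
(o(-149, 188) + 27909)*(48834 - 37478) = ((59 - 22*(-149) + 61*188) + 27909)*(48834 - 37478) = ((59 + 3278 + 11468) + 27909)*11356 = (14805 + 27909)*11356 = 42714*11356 = 485060184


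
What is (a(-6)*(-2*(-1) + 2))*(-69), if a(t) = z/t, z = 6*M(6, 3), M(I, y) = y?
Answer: 828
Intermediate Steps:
z = 18 (z = 6*3 = 18)
a(t) = 18/t
(a(-6)*(-2*(-1) + 2))*(-69) = ((18/(-6))*(-2*(-1) + 2))*(-69) = ((18*(-1/6))*(2 + 2))*(-69) = -3*4*(-69) = -12*(-69) = 828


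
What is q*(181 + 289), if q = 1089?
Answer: 511830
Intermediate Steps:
q*(181 + 289) = 1089*(181 + 289) = 1089*470 = 511830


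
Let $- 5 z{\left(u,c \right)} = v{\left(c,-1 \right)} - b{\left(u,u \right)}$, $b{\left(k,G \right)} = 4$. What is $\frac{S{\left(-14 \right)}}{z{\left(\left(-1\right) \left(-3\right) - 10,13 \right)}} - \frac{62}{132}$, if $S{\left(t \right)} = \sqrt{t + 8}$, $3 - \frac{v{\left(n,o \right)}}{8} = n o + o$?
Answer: $- \frac{31}{66} - \frac{5 i \sqrt{6}}{132} \approx -0.4697 - 0.092784 i$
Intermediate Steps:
$v{\left(n,o \right)} = 24 - 8 o - 8 n o$ ($v{\left(n,o \right)} = 24 - 8 \left(n o + o\right) = 24 - 8 \left(o + n o\right) = 24 - \left(8 o + 8 n o\right) = 24 - 8 o - 8 n o$)
$S{\left(t \right)} = \sqrt{8 + t}$
$z{\left(u,c \right)} = - \frac{28}{5} - \frac{8 c}{5}$ ($z{\left(u,c \right)} = - \frac{\left(24 - -8 - 8 c \left(-1\right)\right) - 4}{5} = - \frac{\left(24 + 8 + 8 c\right) - 4}{5} = - \frac{\left(32 + 8 c\right) - 4}{5} = - \frac{28 + 8 c}{5} = - \frac{28}{5} - \frac{8 c}{5}$)
$\frac{S{\left(-14 \right)}}{z{\left(\left(-1\right) \left(-3\right) - 10,13 \right)}} - \frac{62}{132} = \frac{\sqrt{8 - 14}}{- \frac{28}{5} - \frac{104}{5}} - \frac{62}{132} = \frac{\sqrt{-6}}{- \frac{28}{5} - \frac{104}{5}} - \frac{31}{66} = \frac{i \sqrt{6}}{- \frac{132}{5}} - \frac{31}{66} = i \sqrt{6} \left(- \frac{5}{132}\right) - \frac{31}{66} = - \frac{5 i \sqrt{6}}{132} - \frac{31}{66} = - \frac{31}{66} - \frac{5 i \sqrt{6}}{132}$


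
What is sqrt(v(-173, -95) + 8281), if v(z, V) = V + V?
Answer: 3*sqrt(899) ≈ 89.950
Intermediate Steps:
v(z, V) = 2*V
sqrt(v(-173, -95) + 8281) = sqrt(2*(-95) + 8281) = sqrt(-190 + 8281) = sqrt(8091) = 3*sqrt(899)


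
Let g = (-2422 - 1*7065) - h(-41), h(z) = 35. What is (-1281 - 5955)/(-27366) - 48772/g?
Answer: 116966312/21714921 ≈ 5.3865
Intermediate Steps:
g = -9522 (g = (-2422 - 1*7065) - 1*35 = (-2422 - 7065) - 35 = -9487 - 35 = -9522)
(-1281 - 5955)/(-27366) - 48772/g = (-1281 - 5955)/(-27366) - 48772/(-9522) = -7236*(-1/27366) - 48772*(-1/9522) = 1206/4561 + 24386/4761 = 116966312/21714921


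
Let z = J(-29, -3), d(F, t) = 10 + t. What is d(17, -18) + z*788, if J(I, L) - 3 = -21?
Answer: -14192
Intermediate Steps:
J(I, L) = -18 (J(I, L) = 3 - 21 = -18)
z = -18
d(17, -18) + z*788 = (10 - 18) - 18*788 = -8 - 14184 = -14192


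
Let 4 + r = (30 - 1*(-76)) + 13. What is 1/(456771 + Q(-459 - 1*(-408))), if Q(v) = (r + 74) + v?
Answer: 1/456909 ≈ 2.1886e-6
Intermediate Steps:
r = 115 (r = -4 + ((30 - 1*(-76)) + 13) = -4 + ((30 + 76) + 13) = -4 + (106 + 13) = -4 + 119 = 115)
Q(v) = 189 + v (Q(v) = (115 + 74) + v = 189 + v)
1/(456771 + Q(-459 - 1*(-408))) = 1/(456771 + (189 + (-459 - 1*(-408)))) = 1/(456771 + (189 + (-459 + 408))) = 1/(456771 + (189 - 51)) = 1/(456771 + 138) = 1/456909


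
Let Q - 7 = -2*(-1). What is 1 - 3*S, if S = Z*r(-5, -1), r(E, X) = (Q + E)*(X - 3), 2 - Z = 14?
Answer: -575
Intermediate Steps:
Q = 9 (Q = 7 - 2*(-1) = 7 + 2 = 9)
Z = -12 (Z = 2 - 1*14 = 2 - 14 = -12)
r(E, X) = (-3 + X)*(9 + E) (r(E, X) = (9 + E)*(X - 3) = (9 + E)*(-3 + X) = (-3 + X)*(9 + E))
S = 192 (S = -12*(-27 - 3*(-5) + 9*(-1) - 5*(-1)) = -12*(-27 + 15 - 9 + 5) = -12*(-16) = 192)
1 - 3*S = 1 - 3*192 = 1 - 576 = -575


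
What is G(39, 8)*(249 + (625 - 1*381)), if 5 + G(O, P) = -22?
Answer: -13311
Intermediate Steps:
G(O, P) = -27 (G(O, P) = -5 - 22 = -27)
G(39, 8)*(249 + (625 - 1*381)) = -27*(249 + (625 - 1*381)) = -27*(249 + (625 - 381)) = -27*(249 + 244) = -27*493 = -13311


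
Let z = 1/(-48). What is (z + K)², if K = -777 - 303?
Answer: 2687489281/2304 ≈ 1.1664e+6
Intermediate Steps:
z = -1/48 ≈ -0.020833
K = -1080
(z + K)² = (-1/48 - 1080)² = (-51841/48)² = 2687489281/2304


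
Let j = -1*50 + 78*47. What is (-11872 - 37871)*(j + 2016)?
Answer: -280152576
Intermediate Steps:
j = 3616 (j = -50 + 3666 = 3616)
(-11872 - 37871)*(j + 2016) = (-11872 - 37871)*(3616 + 2016) = -49743*5632 = -280152576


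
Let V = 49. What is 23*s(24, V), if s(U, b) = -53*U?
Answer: -29256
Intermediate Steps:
23*s(24, V) = 23*(-53*24) = 23*(-1272) = -29256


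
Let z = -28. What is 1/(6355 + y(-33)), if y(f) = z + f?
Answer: 1/6294 ≈ 0.00015888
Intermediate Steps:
y(f) = -28 + f
1/(6355 + y(-33)) = 1/(6355 + (-28 - 33)) = 1/(6355 - 61) = 1/6294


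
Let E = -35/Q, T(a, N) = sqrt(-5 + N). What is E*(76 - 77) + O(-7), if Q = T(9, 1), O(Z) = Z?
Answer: -7 - 35*I/2 ≈ -7.0 - 17.5*I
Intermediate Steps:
Q = 2*I (Q = sqrt(-5 + 1) = sqrt(-4) = 2*I ≈ 2.0*I)
E = 35*I/2 (E = -35*(-I/2) = -(-35)*I/2 = 35*I/2 ≈ 17.5*I)
E*(76 - 77) + O(-7) = (35*I/2)*(76 - 77) - 7 = (35*I/2)*(-1) - 7 = -35*I/2 - 7 = -7 - 35*I/2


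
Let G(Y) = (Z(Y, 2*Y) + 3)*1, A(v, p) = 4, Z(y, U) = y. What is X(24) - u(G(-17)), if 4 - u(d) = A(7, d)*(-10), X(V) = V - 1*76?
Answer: -96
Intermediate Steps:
X(V) = -76 + V (X(V) = V - 76 = -76 + V)
G(Y) = 3 + Y (G(Y) = (Y + 3)*1 = (3 + Y)*1 = 3 + Y)
u(d) = 44 (u(d) = 4 - 4*(-10) = 4 - 1*(-40) = 4 + 40 = 44)
X(24) - u(G(-17)) = (-76 + 24) - 1*44 = -52 - 44 = -96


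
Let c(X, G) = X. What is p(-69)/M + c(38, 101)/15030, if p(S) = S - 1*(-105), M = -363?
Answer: -87881/909315 ≈ -0.096645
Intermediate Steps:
p(S) = 105 + S (p(S) = S + 105 = 105 + S)
p(-69)/M + c(38, 101)/15030 = (105 - 69)/(-363) + 38/15030 = 36*(-1/363) + 38*(1/15030) = -12/121 + 19/7515 = -87881/909315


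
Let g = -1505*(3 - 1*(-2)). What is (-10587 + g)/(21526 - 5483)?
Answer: -18112/16043 ≈ -1.1290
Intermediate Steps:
g = -7525 (g = -1505*(3 + 2) = -1505*5 = -7525)
(-10587 + g)/(21526 - 5483) = (-10587 - 7525)/(21526 - 5483) = -18112/16043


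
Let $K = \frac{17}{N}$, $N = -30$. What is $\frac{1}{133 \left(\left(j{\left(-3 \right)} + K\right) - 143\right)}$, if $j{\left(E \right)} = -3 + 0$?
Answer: $- \frac{30}{584801} \approx -5.13 \cdot 10^{-5}$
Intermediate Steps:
$K = - \frac{17}{30}$ ($K = \frac{17}{-30} = 17 \left(- \frac{1}{30}\right) = - \frac{17}{30} \approx -0.56667$)
$j{\left(E \right)} = -3$
$\frac{1}{133 \left(\left(j{\left(-3 \right)} + K\right) - 143\right)} = \frac{1}{133 \left(\left(-3 - \frac{17}{30}\right) - 143\right)} = \frac{1}{133 \left(- \frac{107}{30} - 143\right)} = \frac{1}{133 \left(- \frac{4397}{30}\right)} = \frac{1}{- \frac{584801}{30}} = - \frac{30}{584801}$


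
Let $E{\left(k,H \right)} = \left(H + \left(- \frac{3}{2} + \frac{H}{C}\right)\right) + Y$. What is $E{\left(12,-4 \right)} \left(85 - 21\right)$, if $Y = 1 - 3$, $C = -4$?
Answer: $-416$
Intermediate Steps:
$Y = -2$ ($Y = 1 - 3 = -2$)
$E{\left(k,H \right)} = - \frac{7}{2} + \frac{3 H}{4}$ ($E{\left(k,H \right)} = \left(H + \left(- \frac{3}{2} + \frac{H}{-4}\right)\right) - 2 = \left(H + \left(\left(-3\right) \frac{1}{2} + H \left(- \frac{1}{4}\right)\right)\right) - 2 = \left(H - \left(\frac{3}{2} + \frac{H}{4}\right)\right) - 2 = \left(- \frac{3}{2} + \frac{3 H}{4}\right) - 2 = - \frac{7}{2} + \frac{3 H}{4}$)
$E{\left(12,-4 \right)} \left(85 - 21\right) = \left(- \frac{7}{2} + \frac{3}{4} \left(-4\right)\right) \left(85 - 21\right) = \left(- \frac{7}{2} - 3\right) 64 = \left(- \frac{13}{2}\right) 64 = -416$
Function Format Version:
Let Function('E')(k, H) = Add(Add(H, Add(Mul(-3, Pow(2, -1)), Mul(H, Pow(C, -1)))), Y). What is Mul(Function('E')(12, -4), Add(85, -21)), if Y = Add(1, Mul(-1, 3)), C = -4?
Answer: -416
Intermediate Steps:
Y = -2 (Y = Add(1, -3) = -2)
Function('E')(k, H) = Add(Rational(-7, 2), Mul(Rational(3, 4), H)) (Function('E')(k, H) = Add(Add(H, Add(Mul(-3, Pow(2, -1)), Mul(H, Pow(-4, -1)))), -2) = Add(Add(H, Add(Mul(-3, Rational(1, 2)), Mul(H, Rational(-1, 4)))), -2) = Add(Add(H, Add(Rational(-3, 2), Mul(Rational(-1, 4), H))), -2) = Add(Add(Rational(-3, 2), Mul(Rational(3, 4), H)), -2) = Add(Rational(-7, 2), Mul(Rational(3, 4), H)))
Mul(Function('E')(12, -4), Add(85, -21)) = Mul(Add(Rational(-7, 2), Mul(Rational(3, 4), -4)), Add(85, -21)) = Mul(Add(Rational(-7, 2), -3), 64) = Mul(Rational(-13, 2), 64) = -416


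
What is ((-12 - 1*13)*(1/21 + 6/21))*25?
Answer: -625/3 ≈ -208.33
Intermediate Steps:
((-12 - 1*13)*(1/21 + 6/21))*25 = ((-12 - 13)*(1*(1/21) + 6*(1/21)))*25 = -25*(1/21 + 2/7)*25 = -25*⅓*25 = -25/3*25 = -625/3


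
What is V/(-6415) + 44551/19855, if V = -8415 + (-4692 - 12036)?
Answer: 157001786/25473965 ≈ 6.1632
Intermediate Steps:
V = -25143 (V = -8415 - 16728 = -25143)
V/(-6415) + 44551/19855 = -25143/(-6415) + 44551/19855 = -25143*(-1/6415) + 44551*(1/19855) = 25143/6415 + 44551/19855 = 157001786/25473965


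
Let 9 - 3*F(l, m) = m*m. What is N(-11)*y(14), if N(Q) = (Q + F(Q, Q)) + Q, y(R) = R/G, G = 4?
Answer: -623/3 ≈ -207.67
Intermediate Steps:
F(l, m) = 3 - m²/3 (F(l, m) = 3 - m*m/3 = 3 - m²/3)
y(R) = R/4
N(Q) = 3 + 2*Q - Q²/3 (N(Q) = (Q + (3 - Q²/3)) + Q = (3 + Q - Q²/3) + Q = 3 + 2*Q - Q²/3)
N(-11)*y(14) = (3 + 2*(-11) - ⅓*(-11)²)*((¼)*14) = (3 - 22 - ⅓*121)*(7/2) = (3 - 22 - 121/3)*(7/2) = -178/3*7/2 = -623/3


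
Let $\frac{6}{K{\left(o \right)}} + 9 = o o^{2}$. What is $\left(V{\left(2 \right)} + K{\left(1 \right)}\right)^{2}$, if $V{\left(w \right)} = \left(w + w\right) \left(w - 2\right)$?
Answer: $\frac{9}{16} \approx 0.5625$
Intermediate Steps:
$K{\left(o \right)} = \frac{6}{-9 + o^{3}}$ ($K{\left(o \right)} = \frac{6}{-9 + o o^{2}} = \frac{6}{-9 + o^{3}}$)
$V{\left(w \right)} = 2 w \left(-2 + w\right)$
$\left(V{\left(2 \right)} + K{\left(1 \right)}\right)^{2} = \left(2 \cdot 2 \left(-2 + 2\right) + \frac{6}{-9 + 1^{3}}\right)^{2} = \left(2 \cdot 2 \cdot 0 + \frac{6}{-9 + 1}\right)^{2} = \left(0 + \frac{6}{-8}\right)^{2} = \left(0 + 6 \left(- \frac{1}{8}\right)\right)^{2} = \left(0 - \frac{3}{4}\right)^{2} = \left(- \frac{3}{4}\right)^{2} = \frac{9}{16}$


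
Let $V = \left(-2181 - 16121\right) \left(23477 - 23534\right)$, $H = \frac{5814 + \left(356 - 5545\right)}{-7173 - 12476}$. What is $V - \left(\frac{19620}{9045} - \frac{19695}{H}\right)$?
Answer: $\frac{10653817639}{25125} \approx 4.2403 \cdot 10^{5}$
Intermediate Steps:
$H = - \frac{625}{19649}$ ($H = \frac{5814 - 5189}{-19649} = 625 \left(- \frac{1}{19649}\right) = - \frac{625}{19649} \approx -0.031808$)
$V = 1043214$ ($V = \left(-18302\right) \left(-57\right) = 1043214$)
$V - \left(\frac{19620}{9045} - \frac{19695}{H}\right) = 1043214 - \left(\frac{19620}{9045} - \frac{19695}{- \frac{625}{19649}}\right) = 1043214 - \left(19620 \cdot \frac{1}{9045} - - \frac{77397411}{125}\right) = 1043214 - \left(\frac{436}{201} + \frac{77397411}{125}\right) = 1043214 - \frac{15556934111}{25125} = \frac{10653817639}{25125}$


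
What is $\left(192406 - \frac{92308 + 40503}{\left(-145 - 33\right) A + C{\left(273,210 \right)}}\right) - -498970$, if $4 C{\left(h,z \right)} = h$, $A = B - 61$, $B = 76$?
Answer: $\frac{7195681276}{10407} \approx 6.9143 \cdot 10^{5}$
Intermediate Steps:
$A = 15$ ($A = 76 - 61 = 15$)
$C{\left(h,z \right)} = \frac{h}{4}$
$\left(192406 - \frac{92308 + 40503}{\left(-145 - 33\right) A + C{\left(273,210 \right)}}\right) - -498970 = \left(192406 - \frac{92308 + 40503}{\left(-145 - 33\right) 15 + \frac{1}{4} \cdot 273}\right) - -498970 = \left(192406 - \frac{132811}{\left(-178\right) 15 + \frac{273}{4}}\right) + 498970 = \left(192406 - \frac{132811}{-2670 + \frac{273}{4}}\right) + 498970 = \left(192406 - \frac{132811}{- \frac{10407}{4}}\right) + 498970 = \left(192406 - 132811 \left(- \frac{4}{10407}\right)\right) + 498970 = \left(192406 - - \frac{531244}{10407}\right) + 498970 = \left(192406 + \frac{531244}{10407}\right) + 498970 = \frac{2002900486}{10407} + 498970 = \frac{7195681276}{10407}$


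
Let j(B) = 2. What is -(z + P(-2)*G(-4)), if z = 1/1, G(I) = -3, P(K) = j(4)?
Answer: 5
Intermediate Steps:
P(K) = 2
z = 1
-(z + P(-2)*G(-4)) = -(1 + 2*(-3)) = -(1 - 6) = -1*(-5) = 5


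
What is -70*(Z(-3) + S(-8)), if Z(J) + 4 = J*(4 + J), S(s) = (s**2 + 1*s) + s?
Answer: -2870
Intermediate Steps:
S(s) = s**2 + 2*s (S(s) = (s**2 + s) + s = (s + s**2) + s = s**2 + 2*s)
Z(J) = -4 + J*(4 + J)
-70*(Z(-3) + S(-8)) = -70*((-4 + (-3)**2 + 4*(-3)) - 8*(2 - 8)) = -70*((-4 + 9 - 12) - 8*(-6)) = -70*(-7 + 48) = -70*41 = -2870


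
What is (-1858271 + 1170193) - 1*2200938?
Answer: -2889016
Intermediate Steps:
(-1858271 + 1170193) - 1*2200938 = -688078 - 2200938 = -2889016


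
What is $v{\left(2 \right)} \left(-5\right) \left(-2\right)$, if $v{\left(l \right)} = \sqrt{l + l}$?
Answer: $20$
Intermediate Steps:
$v{\left(l \right)} = \sqrt{2} \sqrt{l}$ ($v{\left(l \right)} = \sqrt{2 l} = \sqrt{2} \sqrt{l}$)
$v{\left(2 \right)} \left(-5\right) \left(-2\right) = \sqrt{2} \sqrt{2} \left(-5\right) \left(-2\right) = 2 \left(-5\right) \left(-2\right) = \left(-10\right) \left(-2\right) = 20$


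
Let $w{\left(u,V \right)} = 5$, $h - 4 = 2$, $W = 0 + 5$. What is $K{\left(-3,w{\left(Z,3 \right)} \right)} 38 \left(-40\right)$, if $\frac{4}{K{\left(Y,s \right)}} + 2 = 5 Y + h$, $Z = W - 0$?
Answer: $\frac{6080}{11} \approx 552.73$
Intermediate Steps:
$W = 5$
$h = 6$ ($h = 4 + 2 = 6$)
$Z = 5$ ($Z = 5 - 0 = 5 + 0 = 5$)
$K{\left(Y,s \right)} = \frac{4}{4 + 5 Y}$ ($K{\left(Y,s \right)} = \frac{4}{-2 + \left(5 Y + 6\right)} = \frac{4}{-2 + \left(6 + 5 Y\right)} = \frac{4}{4 + 5 Y}$)
$K{\left(-3,w{\left(Z,3 \right)} \right)} 38 \left(-40\right) = \frac{4}{4 + 5 \left(-3\right)} 38 \left(-40\right) = \frac{4}{4 - 15} \cdot 38 \left(-40\right) = \frac{4}{-11} \cdot 38 \left(-40\right) = 4 \left(- \frac{1}{11}\right) 38 \left(-40\right) = \left(- \frac{4}{11}\right) 38 \left(-40\right) = \left(- \frac{152}{11}\right) \left(-40\right) = \frac{6080}{11}$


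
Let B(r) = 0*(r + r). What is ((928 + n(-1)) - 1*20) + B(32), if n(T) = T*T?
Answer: 909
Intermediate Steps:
n(T) = T²
B(r) = 0 (B(r) = 0*(2*r) = 0)
((928 + n(-1)) - 1*20) + B(32) = ((928 + (-1)²) - 1*20) + 0 = ((928 + 1) - 20) + 0 = (929 - 20) + 0 = 909 + 0 = 909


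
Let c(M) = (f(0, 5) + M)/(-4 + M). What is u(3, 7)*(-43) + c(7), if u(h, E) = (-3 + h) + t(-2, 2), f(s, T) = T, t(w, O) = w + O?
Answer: 4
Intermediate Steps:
t(w, O) = O + w
c(M) = (5 + M)/(-4 + M)
u(h, E) = -3 + h (u(h, E) = (-3 + h) + (2 - 2) = (-3 + h) + 0 = -3 + h)
u(3, 7)*(-43) + c(7) = (-3 + 3)*(-43) + (5 + 7)/(-4 + 7) = 0*(-43) + 12/3 = 0 + (1/3)*12 = 0 + 4 = 4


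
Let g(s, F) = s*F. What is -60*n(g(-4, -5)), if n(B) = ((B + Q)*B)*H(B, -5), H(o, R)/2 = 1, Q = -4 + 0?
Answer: -38400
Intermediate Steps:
Q = -4
H(o, R) = 2 (H(o, R) = 2*1 = 2)
g(s, F) = F*s
n(B) = 2*B*(-4 + B) (n(B) = ((B - 4)*B)*2 = ((-4 + B)*B)*2 = (B*(-4 + B))*2 = 2*B*(-4 + B))
-60*n(g(-4, -5)) = -120*(-5*(-4))*(-4 - 5*(-4)) = -120*20*(-4 + 20) = -120*20*16 = -60*640 = -38400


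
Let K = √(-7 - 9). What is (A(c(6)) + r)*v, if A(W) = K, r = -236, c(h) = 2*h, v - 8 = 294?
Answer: -71272 + 1208*I ≈ -71272.0 + 1208.0*I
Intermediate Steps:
v = 302 (v = 8 + 294 = 302)
K = 4*I (K = √(-16) = 4*I ≈ 4.0*I)
A(W) = 4*I
(A(c(6)) + r)*v = (4*I - 236)*302 = (-236 + 4*I)*302 = -71272 + 1208*I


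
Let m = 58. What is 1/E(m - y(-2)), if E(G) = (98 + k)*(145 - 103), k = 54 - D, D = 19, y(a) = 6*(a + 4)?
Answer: 1/5586 ≈ 0.00017902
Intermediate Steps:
y(a) = 24 + 6*a (y(a) = 6*(4 + a) = 24 + 6*a)
k = 35 (k = 54 - 1*19 = 54 - 19 = 35)
E(G) = 5586 (E(G) = (98 + 35)*(145 - 103) = 133*42 = 5586)
1/E(m - y(-2)) = 1/5586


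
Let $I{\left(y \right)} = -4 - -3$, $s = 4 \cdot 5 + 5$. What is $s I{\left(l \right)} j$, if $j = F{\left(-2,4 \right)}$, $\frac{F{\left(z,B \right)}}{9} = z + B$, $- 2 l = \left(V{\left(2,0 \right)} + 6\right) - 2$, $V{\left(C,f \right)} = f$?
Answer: $-450$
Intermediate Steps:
$l = -2$ ($l = - \frac{\left(0 + 6\right) - 2}{2} = - \frac{6 - 2}{2} = \left(- \frac{1}{2}\right) 4 = -2$)
$s = 25$ ($s = 20 + 5 = 25$)
$F{\left(z,B \right)} = 9 B + 9 z$ ($F{\left(z,B \right)} = 9 \left(z + B\right) = 9 \left(B + z\right) = 9 B + 9 z$)
$I{\left(y \right)} = -1$ ($I{\left(y \right)} = -4 + 3 = -1$)
$j = 18$ ($j = 9 \cdot 4 + 9 \left(-2\right) = 36 - 18 = 18$)
$s I{\left(l \right)} j = 25 \left(-1\right) 18 = \left(-25\right) 18 = -450$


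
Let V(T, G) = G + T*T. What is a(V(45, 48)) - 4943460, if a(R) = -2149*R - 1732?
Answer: -9400069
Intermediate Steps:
V(T, G) = G + T²
a(R) = -1732 - 2149*R
a(V(45, 48)) - 4943460 = (-1732 - 2149*(48 + 45²)) - 4943460 = (-1732 - 2149*(48 + 2025)) - 4943460 = (-1732 - 2149*2073) - 4943460 = (-1732 - 4454877) - 4943460 = -4456609 - 4943460 = -9400069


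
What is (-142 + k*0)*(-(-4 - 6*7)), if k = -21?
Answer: -6532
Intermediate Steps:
(-142 + k*0)*(-(-4 - 6*7)) = (-142 - 21*0)*(-(-4 - 6*7)) = (-142 + 0)*(-(-4 - 42)) = -(-142)*(-46) = -142*46 = -6532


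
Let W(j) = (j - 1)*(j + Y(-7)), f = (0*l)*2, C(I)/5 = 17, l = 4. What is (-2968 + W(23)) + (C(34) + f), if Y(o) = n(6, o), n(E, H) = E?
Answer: -2245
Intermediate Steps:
C(I) = 85 (C(I) = 5*17 = 85)
f = 0 (f = (0*4)*2 = 0*2 = 0)
Y(o) = 6
W(j) = (-1 + j)*(6 + j) (W(j) = (j - 1)*(j + 6) = (-1 + j)*(6 + j))
(-2968 + W(23)) + (C(34) + f) = (-2968 + (-6 + 23² + 5*23)) + (85 + 0) = (-2968 + (-6 + 529 + 115)) + 85 = (-2968 + 638) + 85 = -2330 + 85 = -2245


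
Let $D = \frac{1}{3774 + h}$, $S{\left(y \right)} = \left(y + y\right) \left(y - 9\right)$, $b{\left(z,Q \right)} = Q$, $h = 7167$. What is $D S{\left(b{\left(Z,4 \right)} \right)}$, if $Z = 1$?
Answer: $- \frac{40}{10941} \approx -0.003656$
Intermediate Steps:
$S{\left(y \right)} = 2 y \left(-9 + y\right)$
$D = \frac{1}{10941}$ ($D = \frac{1}{3774 + 7167} = \frac{1}{10941} \approx 9.1399 \cdot 10^{-5}$)
$D S{\left(b{\left(Z,4 \right)} \right)} = \frac{2 \cdot 4 \left(-9 + 4\right)}{10941} = \frac{2 \cdot 4 \left(-5\right)}{10941} = \frac{1}{10941} \left(-40\right) = - \frac{40}{10941}$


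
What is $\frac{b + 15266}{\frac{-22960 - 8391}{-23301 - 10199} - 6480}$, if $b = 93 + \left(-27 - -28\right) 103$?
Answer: $- \frac{517977000}{217048649} \approx -2.3865$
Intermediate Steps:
$b = 196$ ($b = 93 + \left(-27 + 28\right) 103 = 93 + 1 \cdot 103 = 93 + 103 = 196$)
$\frac{b + 15266}{\frac{-22960 - 8391}{-23301 - 10199} - 6480} = \frac{196 + 15266}{\frac{-22960 - 8391}{-23301 - 10199} - 6480} = \frac{15462}{- \frac{31351}{-33500} - 6480} = \frac{15462}{\left(-31351\right) \left(- \frac{1}{33500}\right) - 6480} = \frac{15462}{\frac{31351}{33500} - 6480} = \frac{15462}{- \frac{217048649}{33500}} = 15462 \left(- \frac{33500}{217048649}\right) = - \frac{517977000}{217048649}$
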